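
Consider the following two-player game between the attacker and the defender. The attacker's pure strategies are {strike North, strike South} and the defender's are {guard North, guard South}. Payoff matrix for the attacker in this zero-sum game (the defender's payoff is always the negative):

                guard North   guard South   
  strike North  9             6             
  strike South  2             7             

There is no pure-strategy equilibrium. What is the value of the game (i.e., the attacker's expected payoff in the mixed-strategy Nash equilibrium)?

v = 51/8

In a mixed equilibrium the attacker is indifferent between strike North and strike South; this condition fixes q.
  the attacker's payoff to strike North: q·9 + (1−q)·6 = 3q + 6
  the attacker's payoff to strike South: q·2 + (1−q)·7 = -5q + 7
  3q + 6 = -5q + 7  ⇒  8q = 1  ⇒  q = 1/8.
The value is the attacker's expected payoff against this mix (using strike North): (1/8)·9 + (7/8)·6 = 51/8.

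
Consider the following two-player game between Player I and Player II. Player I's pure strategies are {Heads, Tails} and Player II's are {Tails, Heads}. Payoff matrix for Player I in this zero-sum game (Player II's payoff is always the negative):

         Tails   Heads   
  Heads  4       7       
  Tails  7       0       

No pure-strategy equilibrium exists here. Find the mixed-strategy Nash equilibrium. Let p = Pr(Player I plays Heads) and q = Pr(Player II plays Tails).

For Player II to be willing to mix, Player II must be indifferent between Tails and Heads, which pins down Player I's mix.
  Player II's expected payoff from Tails: p·(-4) + (1−p)·(-7) = 3p - 7
  Player II's expected payoff from Heads: p·(-7) + (1−p)·0 = -7p
  3p - 7 = -7p  ⇒  10p = 7  ⇒  p = 7/10.
Set Player I's expected payoff from Heads equal to that from Tails:
  Player I's payoff to Heads: q·4 + (1−q)·7 = -3q + 7
  Player I's payoff to Tails: q·7 + (1−q)·0 = 7q
  -3q + 7 = 7q  ⇒  -10q = -7  ⇒  q = 7/10.

p = 7/10, q = 7/10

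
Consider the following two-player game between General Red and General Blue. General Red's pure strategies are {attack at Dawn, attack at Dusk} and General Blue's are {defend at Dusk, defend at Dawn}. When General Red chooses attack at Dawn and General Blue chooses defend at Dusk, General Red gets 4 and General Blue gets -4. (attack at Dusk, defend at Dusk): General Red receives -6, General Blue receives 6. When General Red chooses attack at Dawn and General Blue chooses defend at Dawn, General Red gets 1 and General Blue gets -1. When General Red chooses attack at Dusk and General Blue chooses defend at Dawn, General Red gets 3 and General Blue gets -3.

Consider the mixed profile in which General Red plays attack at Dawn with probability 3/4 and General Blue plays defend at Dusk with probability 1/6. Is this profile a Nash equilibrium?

Check General Blue's indifference given General Red's mix p = 3/4:
  payoff from defend at Dusk = -3/2; payoff from defend at Dawn = -3/2 — equal.
Check General Red's indifference given General Blue's mix q = 1/6:
  payoff from attack at Dawn = 3/2; payoff from attack at Dusk = 3/2 — equal.
Both players are indifferent, so neither can profitably deviate.

Yes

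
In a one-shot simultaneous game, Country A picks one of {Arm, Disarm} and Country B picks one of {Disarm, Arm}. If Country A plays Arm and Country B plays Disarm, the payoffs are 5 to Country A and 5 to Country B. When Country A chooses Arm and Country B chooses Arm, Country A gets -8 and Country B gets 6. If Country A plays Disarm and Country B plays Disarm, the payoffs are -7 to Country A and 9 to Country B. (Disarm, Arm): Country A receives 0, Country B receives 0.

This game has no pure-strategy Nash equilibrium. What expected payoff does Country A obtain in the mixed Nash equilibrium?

-14/5

Country A's indifference between Arm and Disarm determines Country B's mixing probability q:
  Country A's payoff from Arm: q·5 + (1−q)·(-8) = 13q - 8
  Country A's payoff from Disarm: q·(-7) + (1−q)·0 = -7q
  13q - 8 = -7q  ⇒  20q = 8  ⇒  q = 2/5.
At equilibrium Country A is indifferent across rows, so Country A's payoff equals the payoff from Arm: (2/5)·5 + (3/5)·(-8) = -14/5.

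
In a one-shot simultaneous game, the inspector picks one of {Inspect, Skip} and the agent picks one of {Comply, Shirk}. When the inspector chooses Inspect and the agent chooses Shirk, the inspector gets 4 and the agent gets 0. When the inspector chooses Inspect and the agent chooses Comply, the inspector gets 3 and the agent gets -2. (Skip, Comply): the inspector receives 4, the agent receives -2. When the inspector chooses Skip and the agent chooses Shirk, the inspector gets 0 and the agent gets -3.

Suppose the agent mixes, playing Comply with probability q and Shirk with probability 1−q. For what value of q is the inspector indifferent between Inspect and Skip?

q = 4/5

For the inspector to be willing to mix, the inspector must be indifferent between Inspect and Skip, which pins down the agent's mix.
  the inspector's payoff to Inspect: q·3 + (1−q)·4 = -q + 4
  the inspector's payoff to Skip: q·4 + (1−q)·0 = 4q
  -q + 4 = 4q  ⇒  -5q = -4  ⇒  q = 4/5.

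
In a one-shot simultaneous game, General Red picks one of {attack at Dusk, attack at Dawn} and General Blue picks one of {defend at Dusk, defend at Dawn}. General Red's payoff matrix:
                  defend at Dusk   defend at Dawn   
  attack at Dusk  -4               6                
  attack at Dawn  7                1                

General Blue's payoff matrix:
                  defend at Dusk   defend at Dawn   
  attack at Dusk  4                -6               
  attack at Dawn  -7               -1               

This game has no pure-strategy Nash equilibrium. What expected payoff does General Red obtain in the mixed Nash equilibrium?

General Red's indifference between attack at Dusk and attack at Dawn determines General Blue's mixing probability q:
  General Red's payoff to attack at Dusk: q·(-4) + (1−q)·6 = -10q + 6
  General Red's payoff to attack at Dawn: q·7 + (1−q)·1 = 6q + 1
  -10q + 6 = 6q + 1  ⇒  -16q = -5  ⇒  q = 5/16.
At equilibrium General Red is indifferent across rows, so General Red's payoff equals the payoff from attack at Dusk: (5/16)·(-4) + (11/16)·6 = 23/8.

23/8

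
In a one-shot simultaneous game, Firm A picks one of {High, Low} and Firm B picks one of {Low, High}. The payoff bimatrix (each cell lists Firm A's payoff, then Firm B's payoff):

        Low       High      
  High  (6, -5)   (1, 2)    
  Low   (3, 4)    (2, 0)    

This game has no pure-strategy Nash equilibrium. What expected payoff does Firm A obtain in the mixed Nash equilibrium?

In a mixed equilibrium Firm A is indifferent between High and Low; this condition fixes q.
  Firm A's payoff to High: q·6 + (1−q)·1 = 5q + 1
  Firm A's payoff to Low: q·3 + (1−q)·2 = q + 2
  5q + 1 = q + 2  ⇒  4q = 1  ⇒  q = 1/4.
At equilibrium Firm A is indifferent across rows, so Firm A's payoff equals the payoff from High: (1/4)·6 + (3/4)·1 = 9/4.

9/4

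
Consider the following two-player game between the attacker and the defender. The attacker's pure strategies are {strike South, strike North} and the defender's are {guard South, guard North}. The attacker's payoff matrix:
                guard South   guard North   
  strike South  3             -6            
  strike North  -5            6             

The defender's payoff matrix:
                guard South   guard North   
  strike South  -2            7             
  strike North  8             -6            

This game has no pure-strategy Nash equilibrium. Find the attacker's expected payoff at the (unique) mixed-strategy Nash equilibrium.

-3/5

For the attacker to be willing to mix, the attacker must be indifferent between strike South and strike North, which pins down the defender's mix.
  the attacker's expected payoff from strike South: q·3 + (1−q)·(-6) = 9q - 6
  the attacker's expected payoff from strike North: q·(-5) + (1−q)·6 = -11q + 6
  9q - 6 = -11q + 6  ⇒  20q = 12  ⇒  q = 3/5.
At equilibrium the attacker is indifferent across rows, so the attacker's payoff equals the payoff from strike South: (3/5)·3 + (2/5)·(-6) = -3/5.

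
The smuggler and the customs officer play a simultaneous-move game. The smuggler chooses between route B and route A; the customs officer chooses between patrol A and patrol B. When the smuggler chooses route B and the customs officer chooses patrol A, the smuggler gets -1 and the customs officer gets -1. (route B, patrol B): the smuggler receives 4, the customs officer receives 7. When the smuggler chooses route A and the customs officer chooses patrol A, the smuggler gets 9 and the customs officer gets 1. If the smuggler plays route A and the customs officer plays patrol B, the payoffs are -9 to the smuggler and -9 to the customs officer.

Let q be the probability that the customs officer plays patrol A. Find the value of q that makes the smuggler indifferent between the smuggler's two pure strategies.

q = 13/23

In a mixed equilibrium the smuggler is indifferent between route B and route A; this condition fixes q.
  the smuggler's expected payoff from route B: q·(-1) + (1−q)·4 = -5q + 4
  the smuggler's expected payoff from route A: q·9 + (1−q)·(-9) = 18q - 9
  -5q + 4 = 18q - 9  ⇒  -23q = -13  ⇒  q = 13/23.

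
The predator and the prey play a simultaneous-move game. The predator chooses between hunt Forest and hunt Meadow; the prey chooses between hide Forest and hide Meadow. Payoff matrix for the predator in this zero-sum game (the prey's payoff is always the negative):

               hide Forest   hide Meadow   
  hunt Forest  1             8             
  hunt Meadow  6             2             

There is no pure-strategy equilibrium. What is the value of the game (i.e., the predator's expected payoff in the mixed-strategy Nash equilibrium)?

The predator's indifference between hunt Forest and hunt Meadow determines the prey's mixing probability q:
  the predator's payoff from hunt Forest: q·1 + (1−q)·8 = -7q + 8
  the predator's payoff from hunt Meadow: q·6 + (1−q)·2 = 4q + 2
  -7q + 8 = 4q + 2  ⇒  -11q = -6  ⇒  q = 6/11.
The value is the predator's expected payoff against this mix (using hunt Forest): (6/11)·1 + (5/11)·8 = 46/11.

v = 46/11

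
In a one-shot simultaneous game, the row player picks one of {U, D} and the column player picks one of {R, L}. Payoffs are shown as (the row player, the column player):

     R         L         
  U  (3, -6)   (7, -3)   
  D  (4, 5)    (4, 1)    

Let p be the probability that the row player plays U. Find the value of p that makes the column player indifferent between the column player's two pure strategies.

p = 4/7

Set the column player's expected payoff from R equal to that from L:
  the column player's payoff from R: p·(-6) + (1−p)·5 = -11p + 5
  the column player's payoff from L: p·(-3) + (1−p)·1 = -4p + 1
  -11p + 5 = -4p + 1  ⇒  -7p = -4  ⇒  p = 4/7.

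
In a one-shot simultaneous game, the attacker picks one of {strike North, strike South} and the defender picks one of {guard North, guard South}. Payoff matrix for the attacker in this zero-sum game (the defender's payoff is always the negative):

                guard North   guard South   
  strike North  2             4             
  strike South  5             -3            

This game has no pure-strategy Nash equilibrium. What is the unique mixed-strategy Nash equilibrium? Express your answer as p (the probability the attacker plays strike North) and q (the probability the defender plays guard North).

p = 4/5, q = 7/10

In a mixed equilibrium the defender is indifferent between guard North and guard South; this condition fixes p.
  the defender's expected payoff from guard North: p·(-2) + (1−p)·(-5) = 3p - 5
  the defender's expected payoff from guard South: p·(-4) + (1−p)·3 = -7p + 3
  3p - 5 = -7p + 3  ⇒  10p = 8  ⇒  p = 4/5.
The defender's mix must leave the attacker indifferent between strike North and strike South.
  the attacker's expected payoff from strike North: q·2 + (1−q)·4 = -2q + 4
  the attacker's expected payoff from strike South: q·5 + (1−q)·(-3) = 8q - 3
  -2q + 4 = 8q - 3  ⇒  -10q = -7  ⇒  q = 7/10.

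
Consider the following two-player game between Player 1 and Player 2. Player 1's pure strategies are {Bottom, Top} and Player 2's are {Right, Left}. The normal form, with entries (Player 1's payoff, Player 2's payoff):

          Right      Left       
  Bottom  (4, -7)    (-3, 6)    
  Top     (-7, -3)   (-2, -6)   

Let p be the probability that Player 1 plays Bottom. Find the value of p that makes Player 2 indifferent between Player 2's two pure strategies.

In a mixed equilibrium Player 2 is indifferent between Right and Left; this condition fixes p.
  Player 2's payoff from Right: p·(-7) + (1−p)·(-3) = -4p - 3
  Player 2's payoff from Left: p·6 + (1−p)·(-6) = 12p - 6
  -4p - 3 = 12p - 6  ⇒  -16p = -3  ⇒  p = 3/16.

p = 3/16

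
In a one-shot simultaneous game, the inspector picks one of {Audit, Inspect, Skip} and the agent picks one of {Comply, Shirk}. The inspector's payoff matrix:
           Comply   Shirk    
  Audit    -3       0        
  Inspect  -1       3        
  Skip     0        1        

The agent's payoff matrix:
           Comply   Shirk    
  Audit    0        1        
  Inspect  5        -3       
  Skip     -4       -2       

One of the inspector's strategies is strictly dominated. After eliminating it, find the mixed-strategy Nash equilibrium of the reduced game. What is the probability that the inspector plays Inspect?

The inspector's strategy Audit is strictly dominated by Inspect: -1 > -3 and 3 > 0. Eliminate Audit.
The inspector's mix must leave the agent indifferent between Comply and Shirk.
  the agent's payoff from Comply: p·5 + (1−p)·(-4) = 9p - 4
  the agent's payoff from Shirk: p·(-3) + (1−p)·(-2) = -p - 2
  9p - 4 = -p - 2  ⇒  10p = 2  ⇒  p = 1/5.

p = 1/5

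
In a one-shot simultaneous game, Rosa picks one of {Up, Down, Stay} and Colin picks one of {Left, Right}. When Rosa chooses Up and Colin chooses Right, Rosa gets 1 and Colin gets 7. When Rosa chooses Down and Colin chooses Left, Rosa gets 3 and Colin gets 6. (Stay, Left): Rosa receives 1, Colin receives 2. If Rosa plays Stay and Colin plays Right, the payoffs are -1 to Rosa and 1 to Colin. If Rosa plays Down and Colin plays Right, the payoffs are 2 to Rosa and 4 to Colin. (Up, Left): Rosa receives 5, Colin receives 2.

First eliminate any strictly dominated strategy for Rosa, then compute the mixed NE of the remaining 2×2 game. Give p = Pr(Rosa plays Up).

p = 2/7

Rosa's strategy Stay is strictly dominated by Down: 3 > 1 and 2 > -1. Eliminate Stay.
Colin's indifference between Left and Right determines Rosa's mixing probability p:
  Colin's payoff from Left: p·2 + (1−p)·6 = -4p + 6
  Colin's payoff from Right: p·7 + (1−p)·4 = 3p + 4
  -4p + 6 = 3p + 4  ⇒  -7p = -2  ⇒  p = 2/7.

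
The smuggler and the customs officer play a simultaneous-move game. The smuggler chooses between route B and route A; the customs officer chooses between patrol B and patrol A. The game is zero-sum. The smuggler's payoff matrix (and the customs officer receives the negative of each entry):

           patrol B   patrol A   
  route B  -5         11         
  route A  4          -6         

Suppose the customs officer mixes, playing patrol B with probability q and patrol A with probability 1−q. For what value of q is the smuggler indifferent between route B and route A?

q = 17/26

Set the smuggler's expected payoff from route B equal to that from route A:
  the smuggler's payoff to route B: q·(-5) + (1−q)·11 = -16q + 11
  the smuggler's payoff to route A: q·4 + (1−q)·(-6) = 10q - 6
  -16q + 11 = 10q - 6  ⇒  -26q = -17  ⇒  q = 17/26.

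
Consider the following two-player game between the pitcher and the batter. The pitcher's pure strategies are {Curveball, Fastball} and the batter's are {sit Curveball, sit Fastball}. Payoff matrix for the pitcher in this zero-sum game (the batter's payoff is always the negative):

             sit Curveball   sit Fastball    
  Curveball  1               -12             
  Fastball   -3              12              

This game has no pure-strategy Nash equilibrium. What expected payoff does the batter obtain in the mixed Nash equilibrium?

6/7

The pitcher's mix must leave the batter indifferent between sit Curveball and sit Fastball.
  the batter's payoff from sit Curveball: p·(-1) + (1−p)·3 = -4p + 3
  the batter's payoff from sit Fastball: p·12 + (1−p)·(-12) = 24p - 12
  -4p + 3 = 24p - 12  ⇒  -28p = -15  ⇒  p = 15/28.
At equilibrium the batter is indifferent across columns, so the batter's payoff equals the payoff from sit Curveball: (15/28)·(-1) + (13/28)·3 = 6/7.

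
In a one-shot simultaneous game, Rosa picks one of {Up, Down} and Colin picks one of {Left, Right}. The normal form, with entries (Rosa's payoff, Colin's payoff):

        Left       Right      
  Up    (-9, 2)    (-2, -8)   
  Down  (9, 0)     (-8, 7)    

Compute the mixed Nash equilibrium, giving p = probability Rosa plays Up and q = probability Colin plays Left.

Colin's indifference between Left and Right determines Rosa's mixing probability p:
  Colin's payoff from Left: p·2 + (1−p)·0 = 2p
  Colin's payoff from Right: p·(-8) + (1−p)·7 = -15p + 7
  2p = -15p + 7  ⇒  17p = 7  ⇒  p = 7/17.
Rosa's indifference between Up and Down determines Colin's mixing probability q:
  Rosa's expected payoff from Up: q·(-9) + (1−q)·(-2) = -7q - 2
  Rosa's expected payoff from Down: q·9 + (1−q)·(-8) = 17q - 8
  -7q - 2 = 17q - 8  ⇒  -24q = -6  ⇒  q = 1/4.

p = 7/17, q = 1/4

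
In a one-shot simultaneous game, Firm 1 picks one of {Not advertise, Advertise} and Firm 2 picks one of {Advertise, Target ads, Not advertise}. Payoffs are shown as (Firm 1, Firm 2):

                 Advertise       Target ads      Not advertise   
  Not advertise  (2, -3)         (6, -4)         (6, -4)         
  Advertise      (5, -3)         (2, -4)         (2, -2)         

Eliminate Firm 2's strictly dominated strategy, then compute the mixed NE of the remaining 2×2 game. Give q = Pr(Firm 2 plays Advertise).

q = 4/7

Firm 2's strategy Target ads is strictly dominated by Advertise: -3 > -4 and -3 > -4. Eliminate Target ads.
For Firm 1 to be willing to mix, Firm 1 must be indifferent between Not advertise and Advertise, which pins down Firm 2's mix.
  Firm 1's expected payoff from Not advertise: q·2 + (1−q)·6 = -4q + 6
  Firm 1's expected payoff from Advertise: q·5 + (1−q)·2 = 3q + 2
  -4q + 6 = 3q + 2  ⇒  -7q = -4  ⇒  q = 4/7.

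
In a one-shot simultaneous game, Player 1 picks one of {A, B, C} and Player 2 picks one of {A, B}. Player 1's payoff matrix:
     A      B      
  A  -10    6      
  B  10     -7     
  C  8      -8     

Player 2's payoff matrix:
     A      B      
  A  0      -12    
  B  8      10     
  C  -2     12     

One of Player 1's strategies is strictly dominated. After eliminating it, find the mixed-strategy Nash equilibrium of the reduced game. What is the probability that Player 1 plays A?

p = 1/7

Player 1's strategy C is strictly dominated by B: 10 > 8 and -7 > -8. Eliminate C.
Player 1's mix must leave Player 2 indifferent between A and B.
  Player 2's payoff from A: p·0 + (1−p)·8 = -8p + 8
  Player 2's payoff from B: p·(-12) + (1−p)·10 = -22p + 10
  -8p + 8 = -22p + 10  ⇒  14p = 2  ⇒  p = 1/7.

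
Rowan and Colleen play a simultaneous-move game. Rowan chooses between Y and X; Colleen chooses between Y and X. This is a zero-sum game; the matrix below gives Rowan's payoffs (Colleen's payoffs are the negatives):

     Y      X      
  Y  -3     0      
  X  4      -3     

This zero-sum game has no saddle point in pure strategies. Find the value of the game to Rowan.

For Rowan to be willing to mix, Rowan must be indifferent between Y and X, which pins down Colleen's mix.
  Rowan's payoff to Y: q·(-3) + (1−q)·0 = -3q
  Rowan's payoff to X: q·4 + (1−q)·(-3) = 7q - 3
  -3q = 7q - 3  ⇒  -10q = -3  ⇒  q = 3/10.
The value is Rowan's expected payoff against this mix (using Y): (3/10)·(-3) + (7/10)·0 = -9/10.

v = -9/10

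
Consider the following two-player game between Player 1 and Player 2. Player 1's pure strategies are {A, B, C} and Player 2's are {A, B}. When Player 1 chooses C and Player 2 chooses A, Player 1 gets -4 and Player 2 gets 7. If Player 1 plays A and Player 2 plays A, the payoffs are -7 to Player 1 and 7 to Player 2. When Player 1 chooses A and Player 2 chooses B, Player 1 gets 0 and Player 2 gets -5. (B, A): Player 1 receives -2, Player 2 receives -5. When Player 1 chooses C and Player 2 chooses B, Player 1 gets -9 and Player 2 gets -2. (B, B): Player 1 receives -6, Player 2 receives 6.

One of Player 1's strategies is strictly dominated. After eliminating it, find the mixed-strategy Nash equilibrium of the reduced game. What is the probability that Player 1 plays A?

p = 11/23

Player 1's strategy C is strictly dominated by B: -2 > -4 and -6 > -9. Eliminate C.
Set Player 2's expected payoff from A equal to that from B:
  Player 2's payoff to A: p·7 + (1−p)·(-5) = 12p - 5
  Player 2's payoff to B: p·(-5) + (1−p)·6 = -11p + 6
  12p - 5 = -11p + 6  ⇒  23p = 11  ⇒  p = 11/23.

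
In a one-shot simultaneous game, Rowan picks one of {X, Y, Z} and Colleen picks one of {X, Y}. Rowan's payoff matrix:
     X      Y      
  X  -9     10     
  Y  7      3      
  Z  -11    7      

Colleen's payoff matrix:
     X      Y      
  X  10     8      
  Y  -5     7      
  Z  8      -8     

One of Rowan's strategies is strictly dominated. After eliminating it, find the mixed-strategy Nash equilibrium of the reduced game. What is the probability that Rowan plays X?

Rowan's strategy Z is strictly dominated by X: -9 > -11 and 10 > 7. Eliminate Z.
Rowan's mix must leave Colleen indifferent between X and Y.
  Colleen's expected payoff from X: p·10 + (1−p)·(-5) = 15p - 5
  Colleen's expected payoff from Y: p·8 + (1−p)·7 = p + 7
  15p - 5 = p + 7  ⇒  14p = 12  ⇒  p = 6/7.

p = 6/7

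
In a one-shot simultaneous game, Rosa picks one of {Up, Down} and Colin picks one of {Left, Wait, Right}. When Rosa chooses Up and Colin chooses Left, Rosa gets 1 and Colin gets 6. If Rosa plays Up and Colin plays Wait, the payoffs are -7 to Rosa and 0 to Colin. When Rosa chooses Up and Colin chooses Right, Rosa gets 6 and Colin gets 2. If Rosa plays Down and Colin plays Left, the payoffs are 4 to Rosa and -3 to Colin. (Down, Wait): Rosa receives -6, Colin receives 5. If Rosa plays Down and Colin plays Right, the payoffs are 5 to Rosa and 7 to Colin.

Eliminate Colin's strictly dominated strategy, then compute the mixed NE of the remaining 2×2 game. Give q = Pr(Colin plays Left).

q = 1/4

Colin's strategy Wait is strictly dominated by Right: 2 > 0 and 7 > 5. Eliminate Wait.
Rosa's indifference between Up and Down determines Colin's mixing probability q:
  Rosa's payoff from Up: q·1 + (1−q)·6 = -5q + 6
  Rosa's payoff from Down: q·4 + (1−q)·5 = -q + 5
  -5q + 6 = -q + 5  ⇒  -4q = -1  ⇒  q = 1/4.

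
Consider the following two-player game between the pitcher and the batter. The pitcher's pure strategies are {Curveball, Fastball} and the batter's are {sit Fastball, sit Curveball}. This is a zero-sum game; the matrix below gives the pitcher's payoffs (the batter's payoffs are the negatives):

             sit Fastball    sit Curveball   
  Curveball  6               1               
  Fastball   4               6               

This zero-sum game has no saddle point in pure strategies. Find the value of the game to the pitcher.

v = 32/7

In a mixed equilibrium the pitcher is indifferent between Curveball and Fastball; this condition fixes q.
  the pitcher's payoff to Curveball: q·6 + (1−q)·1 = 5q + 1
  the pitcher's payoff to Fastball: q·4 + (1−q)·6 = -2q + 6
  5q + 1 = -2q + 6  ⇒  7q = 5  ⇒  q = 5/7.
The value is the pitcher's expected payoff against this mix (using Curveball): (5/7)·6 + (2/7)·1 = 32/7.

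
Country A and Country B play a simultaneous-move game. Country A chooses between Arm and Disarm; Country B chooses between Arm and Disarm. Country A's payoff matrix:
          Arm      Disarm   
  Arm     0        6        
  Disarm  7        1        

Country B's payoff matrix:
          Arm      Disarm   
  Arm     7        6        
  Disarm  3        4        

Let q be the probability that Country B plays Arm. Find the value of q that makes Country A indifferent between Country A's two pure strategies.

q = 5/12

Country A's indifference between Arm and Disarm determines Country B's mixing probability q:
  Country A's payoff from Arm: q·0 + (1−q)·6 = -6q + 6
  Country A's payoff from Disarm: q·7 + (1−q)·1 = 6q + 1
  -6q + 6 = 6q + 1  ⇒  -12q = -5  ⇒  q = 5/12.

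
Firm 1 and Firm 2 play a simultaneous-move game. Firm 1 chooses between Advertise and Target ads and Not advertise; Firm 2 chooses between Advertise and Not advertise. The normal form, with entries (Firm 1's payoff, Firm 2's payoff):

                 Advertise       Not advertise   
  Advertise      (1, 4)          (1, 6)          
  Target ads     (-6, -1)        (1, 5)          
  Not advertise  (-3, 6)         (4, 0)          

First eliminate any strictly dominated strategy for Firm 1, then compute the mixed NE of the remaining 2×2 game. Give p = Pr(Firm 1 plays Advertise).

p = 3/4

Firm 1's strategy Target ads is strictly dominated by Not advertise: -3 > -6 and 4 > 1. Eliminate Target ads.
Firm 1's mix must leave Firm 2 indifferent between Advertise and Not advertise.
  Firm 2's payoff to Advertise: p·4 + (1−p)·6 = -2p + 6
  Firm 2's payoff to Not advertise: p·6 + (1−p)·0 = 6p
  -2p + 6 = 6p  ⇒  -8p = -6  ⇒  p = 3/4.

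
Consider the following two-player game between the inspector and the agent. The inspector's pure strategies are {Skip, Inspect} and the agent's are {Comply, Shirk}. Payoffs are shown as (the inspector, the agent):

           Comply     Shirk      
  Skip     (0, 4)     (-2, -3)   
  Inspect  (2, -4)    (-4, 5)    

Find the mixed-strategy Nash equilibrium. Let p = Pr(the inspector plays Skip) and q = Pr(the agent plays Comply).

The inspector's mix must leave the agent indifferent between Comply and Shirk.
  the agent's expected payoff from Comply: p·4 + (1−p)·(-4) = 8p - 4
  the agent's expected payoff from Shirk: p·(-3) + (1−p)·5 = -8p + 5
  8p - 4 = -8p + 5  ⇒  16p = 9  ⇒  p = 9/16.
The inspector's indifference between Skip and Inspect determines the agent's mixing probability q:
  the inspector's payoff from Skip: q·0 + (1−q)·(-2) = 2q - 2
  the inspector's payoff from Inspect: q·2 + (1−q)·(-4) = 6q - 4
  2q - 2 = 6q - 4  ⇒  -4q = -2  ⇒  q = 1/2.

p = 9/16, q = 1/2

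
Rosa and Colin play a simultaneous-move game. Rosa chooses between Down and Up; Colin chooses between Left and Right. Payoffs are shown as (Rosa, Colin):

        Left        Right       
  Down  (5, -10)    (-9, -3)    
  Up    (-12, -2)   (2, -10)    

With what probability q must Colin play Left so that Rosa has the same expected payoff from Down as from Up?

q = 11/28

For Rosa to be willing to mix, Rosa must be indifferent between Down and Up, which pins down Colin's mix.
  Rosa's expected payoff from Down: q·5 + (1−q)·(-9) = 14q - 9
  Rosa's expected payoff from Up: q·(-12) + (1−q)·2 = -14q + 2
  14q - 9 = -14q + 2  ⇒  28q = 11  ⇒  q = 11/28.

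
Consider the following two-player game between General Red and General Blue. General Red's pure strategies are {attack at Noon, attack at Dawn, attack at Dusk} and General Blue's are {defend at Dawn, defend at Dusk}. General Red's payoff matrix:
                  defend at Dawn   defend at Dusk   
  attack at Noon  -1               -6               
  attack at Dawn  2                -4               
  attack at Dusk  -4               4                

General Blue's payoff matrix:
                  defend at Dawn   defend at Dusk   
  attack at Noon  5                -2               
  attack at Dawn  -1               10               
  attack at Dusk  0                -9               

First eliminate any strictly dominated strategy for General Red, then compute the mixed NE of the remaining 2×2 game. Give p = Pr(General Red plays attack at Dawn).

p = 9/20

General Red's strategy attack at Noon is strictly dominated by attack at Dawn: 2 > -1 and -4 > -6. Eliminate attack at Noon.
Set General Blue's expected payoff from defend at Dawn equal to that from defend at Dusk:
  General Blue's payoff from defend at Dawn: p·(-1) + (1−p)·0 = -p
  General Blue's payoff from defend at Dusk: p·10 + (1−p)·(-9) = 19p - 9
  -p = 19p - 9  ⇒  -20p = -9  ⇒  p = 9/20.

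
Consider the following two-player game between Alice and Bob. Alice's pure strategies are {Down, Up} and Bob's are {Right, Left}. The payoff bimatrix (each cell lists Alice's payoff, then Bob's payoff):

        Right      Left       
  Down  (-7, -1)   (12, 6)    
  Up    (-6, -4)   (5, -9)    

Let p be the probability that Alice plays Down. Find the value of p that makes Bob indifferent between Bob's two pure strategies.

For Bob to be willing to mix, Bob must be indifferent between Right and Left, which pins down Alice's mix.
  Bob's payoff from Right: p·(-1) + (1−p)·(-4) = 3p - 4
  Bob's payoff from Left: p·6 + (1−p)·(-9) = 15p - 9
  3p - 4 = 15p - 9  ⇒  -12p = -5  ⇒  p = 5/12.

p = 5/12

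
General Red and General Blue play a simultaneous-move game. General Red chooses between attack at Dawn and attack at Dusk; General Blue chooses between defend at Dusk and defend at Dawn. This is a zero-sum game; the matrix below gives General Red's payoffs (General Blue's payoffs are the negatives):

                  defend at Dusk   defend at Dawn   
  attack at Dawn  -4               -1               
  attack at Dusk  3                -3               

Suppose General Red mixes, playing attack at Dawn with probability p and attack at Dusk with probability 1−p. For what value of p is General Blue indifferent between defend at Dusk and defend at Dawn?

Set General Blue's expected payoff from defend at Dusk equal to that from defend at Dawn:
  General Blue's payoff to defend at Dusk: p·4 + (1−p)·(-3) = 7p - 3
  General Blue's payoff to defend at Dawn: p·1 + (1−p)·3 = -2p + 3
  7p - 3 = -2p + 3  ⇒  9p = 6  ⇒  p = 2/3.

p = 2/3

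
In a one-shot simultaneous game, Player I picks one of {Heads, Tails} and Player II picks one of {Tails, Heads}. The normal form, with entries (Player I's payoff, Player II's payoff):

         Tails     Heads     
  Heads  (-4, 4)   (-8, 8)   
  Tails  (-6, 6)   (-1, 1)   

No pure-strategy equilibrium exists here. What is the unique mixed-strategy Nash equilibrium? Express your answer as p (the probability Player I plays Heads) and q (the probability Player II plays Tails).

In a mixed equilibrium Player II is indifferent between Tails and Heads; this condition fixes p.
  Player II's payoff to Tails: p·4 + (1−p)·6 = -2p + 6
  Player II's payoff to Heads: p·8 + (1−p)·1 = 7p + 1
  -2p + 6 = 7p + 1  ⇒  -9p = -5  ⇒  p = 5/9.
For Player I to be willing to mix, Player I must be indifferent between Heads and Tails, which pins down Player II's mix.
  Player I's payoff from Heads: q·(-4) + (1−q)·(-8) = 4q - 8
  Player I's payoff from Tails: q·(-6) + (1−q)·(-1) = -5q - 1
  4q - 8 = -5q - 1  ⇒  9q = 7  ⇒  q = 7/9.

p = 5/9, q = 7/9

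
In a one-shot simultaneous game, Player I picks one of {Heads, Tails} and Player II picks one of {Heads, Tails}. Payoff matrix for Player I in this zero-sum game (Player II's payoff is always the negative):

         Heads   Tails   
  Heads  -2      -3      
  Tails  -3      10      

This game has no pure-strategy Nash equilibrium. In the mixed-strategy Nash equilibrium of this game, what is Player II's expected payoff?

29/14

Player I's mix must leave Player II indifferent between Heads and Tails.
  Player II's expected payoff from Heads: p·2 + (1−p)·3 = -p + 3
  Player II's expected payoff from Tails: p·3 + (1−p)·(-10) = 13p - 10
  -p + 3 = 13p - 10  ⇒  -14p = -13  ⇒  p = 13/14.
At equilibrium Player II is indifferent across columns, so Player II's payoff equals the payoff from Heads: (13/14)·2 + (1/14)·3 = 29/14.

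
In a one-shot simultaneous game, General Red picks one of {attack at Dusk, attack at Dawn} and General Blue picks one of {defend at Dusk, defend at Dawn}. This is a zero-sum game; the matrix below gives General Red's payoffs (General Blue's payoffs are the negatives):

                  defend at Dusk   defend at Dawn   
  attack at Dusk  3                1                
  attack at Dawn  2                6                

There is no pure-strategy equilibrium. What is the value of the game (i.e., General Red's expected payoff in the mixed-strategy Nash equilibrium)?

General Red's indifference between attack at Dusk and attack at Dawn determines General Blue's mixing probability q:
  General Red's payoff from attack at Dusk: q·3 + (1−q)·1 = 2q + 1
  General Red's payoff from attack at Dawn: q·2 + (1−q)·6 = -4q + 6
  2q + 1 = -4q + 6  ⇒  6q = 5  ⇒  q = 5/6.
The value is General Red's expected payoff against this mix (using attack at Dusk): (5/6)·3 + (1/6)·1 = 8/3.

v = 8/3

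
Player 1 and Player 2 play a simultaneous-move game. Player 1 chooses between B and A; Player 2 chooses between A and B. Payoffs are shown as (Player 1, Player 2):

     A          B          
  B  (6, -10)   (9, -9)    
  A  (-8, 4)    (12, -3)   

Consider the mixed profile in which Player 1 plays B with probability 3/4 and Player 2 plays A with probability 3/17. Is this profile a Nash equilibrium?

No

Given Player 1's mix p = 3/4, Player 2's payoff from A is -13/2 but from B is -15/2. Player 2 strictly prefers A, so Player 2 would not mix.
So the proposed profile is not a Nash equilibrium.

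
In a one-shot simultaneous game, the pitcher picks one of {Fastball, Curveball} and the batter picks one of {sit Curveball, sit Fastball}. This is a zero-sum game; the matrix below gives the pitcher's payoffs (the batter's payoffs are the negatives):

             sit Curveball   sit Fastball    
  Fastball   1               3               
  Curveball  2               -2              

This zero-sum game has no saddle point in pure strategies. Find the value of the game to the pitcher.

v = 4/3

The batter's mix must leave the pitcher indifferent between Fastball and Curveball.
  the pitcher's expected payoff from Fastball: q·1 + (1−q)·3 = -2q + 3
  the pitcher's expected payoff from Curveball: q·2 + (1−q)·(-2) = 4q - 2
  -2q + 3 = 4q - 2  ⇒  -6q = -5  ⇒  q = 5/6.
The value is the pitcher's expected payoff against this mix (using Fastball): (5/6)·1 + (1/6)·3 = 4/3.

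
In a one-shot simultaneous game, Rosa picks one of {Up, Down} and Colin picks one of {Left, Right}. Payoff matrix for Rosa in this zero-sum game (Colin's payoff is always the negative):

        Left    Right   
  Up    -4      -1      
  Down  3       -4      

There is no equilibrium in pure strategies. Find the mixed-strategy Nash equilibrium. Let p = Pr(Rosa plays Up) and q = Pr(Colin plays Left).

For Colin to be willing to mix, Colin must be indifferent between Left and Right, which pins down Rosa's mix.
  Colin's payoff from Left: p·4 + (1−p)·(-3) = 7p - 3
  Colin's payoff from Right: p·1 + (1−p)·4 = -3p + 4
  7p - 3 = -3p + 4  ⇒  10p = 7  ⇒  p = 7/10.
Colin's mix must leave Rosa indifferent between Up and Down.
  Rosa's payoff from Up: q·(-4) + (1−q)·(-1) = -3q - 1
  Rosa's payoff from Down: q·3 + (1−q)·(-4) = 7q - 4
  -3q - 1 = 7q - 4  ⇒  -10q = -3  ⇒  q = 3/10.

p = 7/10, q = 3/10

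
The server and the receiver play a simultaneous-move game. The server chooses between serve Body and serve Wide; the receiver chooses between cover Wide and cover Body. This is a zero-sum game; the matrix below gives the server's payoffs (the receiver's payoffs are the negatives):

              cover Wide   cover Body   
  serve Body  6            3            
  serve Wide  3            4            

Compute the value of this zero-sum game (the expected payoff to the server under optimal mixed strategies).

v = 15/4

The server's indifference between serve Body and serve Wide determines the receiver's mixing probability q:
  the server's payoff to serve Body: q·6 + (1−q)·3 = 3q + 3
  the server's payoff to serve Wide: q·3 + (1−q)·4 = -q + 4
  3q + 3 = -q + 4  ⇒  4q = 1  ⇒  q = 1/4.
The value is the server's expected payoff against this mix (using serve Body): (1/4)·6 + (3/4)·3 = 15/4.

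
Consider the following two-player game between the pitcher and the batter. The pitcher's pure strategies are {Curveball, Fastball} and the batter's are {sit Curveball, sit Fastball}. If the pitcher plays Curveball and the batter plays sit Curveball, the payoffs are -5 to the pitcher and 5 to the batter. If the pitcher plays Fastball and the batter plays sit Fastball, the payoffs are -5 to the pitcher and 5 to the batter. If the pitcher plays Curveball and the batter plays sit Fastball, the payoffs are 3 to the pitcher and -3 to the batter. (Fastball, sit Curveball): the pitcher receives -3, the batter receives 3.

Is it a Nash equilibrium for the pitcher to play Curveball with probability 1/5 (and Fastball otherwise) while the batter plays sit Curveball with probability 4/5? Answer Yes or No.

Yes

Check the batter's indifference given the pitcher's mix p = 1/5:
  payoff from sit Curveball = 17/5; payoff from sit Fastball = 17/5 — equal.
Check the pitcher's indifference given the batter's mix q = 4/5:
  payoff from Curveball = -17/5; payoff from Fastball = -17/5 — equal.
Both players are indifferent, so neither can profitably deviate.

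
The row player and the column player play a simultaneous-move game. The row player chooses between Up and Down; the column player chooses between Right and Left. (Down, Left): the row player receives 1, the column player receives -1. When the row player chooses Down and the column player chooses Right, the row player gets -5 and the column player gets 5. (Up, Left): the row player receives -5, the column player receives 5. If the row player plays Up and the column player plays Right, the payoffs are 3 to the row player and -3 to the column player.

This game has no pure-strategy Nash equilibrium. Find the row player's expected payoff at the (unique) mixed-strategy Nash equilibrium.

The column player's mix must leave the row player indifferent between Up and Down.
  the row player's payoff to Up: q·3 + (1−q)·(-5) = 8q - 5
  the row player's payoff to Down: q·(-5) + (1−q)·1 = -6q + 1
  8q - 5 = -6q + 1  ⇒  14q = 6  ⇒  q = 3/7.
At equilibrium the row player is indifferent across rows, so the row player's payoff equals the payoff from Up: (3/7)·3 + (4/7)·(-5) = -11/7.

-11/7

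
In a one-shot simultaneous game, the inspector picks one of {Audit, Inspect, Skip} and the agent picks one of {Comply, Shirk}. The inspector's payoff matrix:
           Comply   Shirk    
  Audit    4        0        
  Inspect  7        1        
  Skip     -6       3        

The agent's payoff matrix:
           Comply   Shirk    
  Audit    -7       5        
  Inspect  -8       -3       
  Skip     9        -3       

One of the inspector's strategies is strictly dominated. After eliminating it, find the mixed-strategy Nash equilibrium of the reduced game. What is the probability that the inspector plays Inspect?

The inspector's strategy Audit is strictly dominated by Inspect: 7 > 4 and 1 > 0. Eliminate Audit.
Set the agent's expected payoff from Comply equal to that from Shirk:
  the agent's payoff from Comply: p·(-8) + (1−p)·9 = -17p + 9
  the agent's payoff from Shirk: p·(-3) + (1−p)·(-3) = -3
  -17p + 9 = -3  ⇒  -17p = -12  ⇒  p = 12/17.

p = 12/17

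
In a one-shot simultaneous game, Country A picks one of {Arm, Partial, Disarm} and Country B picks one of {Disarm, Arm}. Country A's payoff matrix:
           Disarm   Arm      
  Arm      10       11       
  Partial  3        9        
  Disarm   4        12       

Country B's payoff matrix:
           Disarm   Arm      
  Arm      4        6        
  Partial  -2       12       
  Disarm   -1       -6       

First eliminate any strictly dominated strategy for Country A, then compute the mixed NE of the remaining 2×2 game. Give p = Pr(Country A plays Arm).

Country A's strategy Partial is strictly dominated by Disarm: 4 > 3 and 12 > 9. Eliminate Partial.
For Country B to be willing to mix, Country B must be indifferent between Disarm and Arm, which pins down Country A's mix.
  Country B's payoff to Disarm: p·4 + (1−p)·(-1) = 5p - 1
  Country B's payoff to Arm: p·6 + (1−p)·(-6) = 12p - 6
  5p - 1 = 12p - 6  ⇒  -7p = -5  ⇒  p = 5/7.

p = 5/7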